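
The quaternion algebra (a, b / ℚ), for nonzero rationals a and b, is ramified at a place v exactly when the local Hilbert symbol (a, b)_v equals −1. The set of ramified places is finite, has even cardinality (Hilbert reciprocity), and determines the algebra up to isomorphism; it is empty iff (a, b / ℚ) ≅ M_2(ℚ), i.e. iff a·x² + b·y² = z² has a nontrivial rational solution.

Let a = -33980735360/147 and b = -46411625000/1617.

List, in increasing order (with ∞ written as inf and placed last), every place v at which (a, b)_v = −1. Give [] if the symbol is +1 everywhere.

[2, 5, 13, inf]

Mod squares: a ≡ -330, b ≡ -858. Check v ∈ {∞, 2, 3, 5, 7, 11, 13}.
v=∞: -330 < 0 and -858 < 0  ⇒  (a,b)_∞ = -1.
v=11: a=11^1·(≡1), b=11^-1·(≡10) mod 11; (1|11)=+1, (10|11)=-1; (−1)^{1·-1·5}·(+1)^-1·(-1)^1 = +1.
v=2: v_2(a)=7, v_2(b)=3; units ≡ 3, 3 (mod 8); ε·ε+αω+βω = 1·1+7·1+3·1 ≡ 1  ⇒  (a,b)_2 = -1.
v=5: a=5^1·(≡4), b=5^6·(≡3) mod 5; (4|5)=+1, (3|5)=-1; (−1)^{1·6·2}·(+1)^6·(-1)^1 = -1.
v=3: a=3^-1·(≡1), b=3^-1·(≡2) mod 3; (1|3)=+1, (2|3)=-1; (−1)^{-1·-1·1}·(+1)^-1·(-1)^-1 = +1.
v=13: a=13^6·(≡8), b=13^5·(≡12) mod 13; (8|13)=-1, (12|13)=+1; (−1)^{6·5·6}·(-1)^5·(+1)^6 = -1.
v=7: a=7^-2·(≡3), b=7^-2·(≡3) mod 7; (3|7)=-1, (3|7)=-1; (−1)^{-2·-2·3}·(-1)^-2·(-1)^-2 = +1.
|Ram(-330, -858)| = 4, even; anisotropic at {2, 5, 13, ∞}.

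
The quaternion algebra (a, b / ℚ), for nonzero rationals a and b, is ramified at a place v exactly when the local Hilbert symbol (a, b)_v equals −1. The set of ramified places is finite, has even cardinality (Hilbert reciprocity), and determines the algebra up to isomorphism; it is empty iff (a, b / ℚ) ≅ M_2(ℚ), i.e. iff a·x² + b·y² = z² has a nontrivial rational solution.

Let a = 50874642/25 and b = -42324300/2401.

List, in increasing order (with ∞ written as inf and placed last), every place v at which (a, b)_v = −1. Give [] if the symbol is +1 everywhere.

[2, 13, 17, 29, 31, 41]

(a, b) ≡ (12818, -47027) mod (ℚ^×)²; places V = {2, 3, 5, 7, 13, 17, 29, 31, 37, 41, ∞}.
(a,b)_∞: sgn(12818)=+, sgn(-47027)=−, so +1.
(a,b)_7: α=2, u≡1; β=-4, v≡3 (mod 7); (1|7)=+1, (3|7)=-1; sign (−1)^0·+1^-4·-1^2 = +1.
(a,b)_17: α=1, u≡6; β=0, v≡14 (mod 17); (6|17)=-1, (14|17)=-1; sign (−1)^0·-1^0·-1^1 = -1.
(a,b)_29: α=1, u≡7; β=0, v≡3 (mod 29); (7|29)=+1, (3|29)=-1; sign (−1)^0·+1^0·-1^1 = -1.
(a,b)_37: α=0, u≡36; β=1, v≡2 (mod 37); (36|37)=+1, (2|37)=-1; sign (−1)^0·+1^1·-1^0 = +1.
(a,b)_5: α=-2, u≡2; β=2, v≡3 (mod 5); (2|5)=-1, (3|5)=-1; sign (−1)^0·-1^2·-1^-2 = +1.
(a,b)_3: α=4, u≡2; β=2, v≡1 (mod 3); (2|3)=-1, (1|3)=+1; sign (−1)^0·-1^2·+1^4 = +1.
(a,b)_31: α=0, u≡13; β=1, v≡9 (mod 31); (13|31)=-1, (9|31)=+1; sign (−1)^0·-1^1·+1^0 = -1.
(a,b)_13: α=1, u≡8; β=0, v≡11 (mod 13); (8|13)=-1, (11|13)=-1; sign (−1)^0·-1^0·-1^1 = -1.
(a,b)_41: α=0, u≡13; β=1, v≡32 (mod 41); (13|41)=-1, (32|41)=+1; sign (−1)^0·-1^1·+1^0 = -1.
(a,b)_2: α=1, β=2; u≡1, v≡5 (mod 8); ε(u)ε(v)=0·0, αω(v)=1·1, βω(u)=2·0; sum ≡ 1  ⇒  -1.
Ram(12818, -47027) = {2, 13, 17, 29, 31, 41}; no ℚ_2-point on the conic.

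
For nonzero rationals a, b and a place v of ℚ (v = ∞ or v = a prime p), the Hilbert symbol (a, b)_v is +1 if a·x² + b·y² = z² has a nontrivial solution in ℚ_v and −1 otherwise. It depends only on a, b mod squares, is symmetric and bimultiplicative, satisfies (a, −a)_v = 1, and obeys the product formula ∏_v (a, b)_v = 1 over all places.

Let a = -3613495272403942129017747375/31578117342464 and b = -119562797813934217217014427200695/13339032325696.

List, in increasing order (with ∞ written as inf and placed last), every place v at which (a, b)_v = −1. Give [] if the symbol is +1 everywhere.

[23, 29, 37, inf]

(a, b) ≡ (-2755, -2979865855) mod (ℚ^×)²; places V = {2, 3, 5, 7, 11, 13, 19, 23, 29, 31, 37, 41, ∞}.
(a,b)_31: α=2, u≡4; β=3, v≡16 (mod 31); (4|31)=+1, (16|31)=+1; sign (−1)^0·+1^3·+1^2 = +1.
(a,b)_7: α=-4, u≡5; β=-6, v≡3 (mod 7); (5|7)=-1, (3|7)=-1; sign (−1)^0·-1^-6·-1^-4 = +1.
(a,b)_29: α=-1, u≡18; β=1, v≡5 (mod 29); (18|29)=-1, (5|29)=+1; sign (−1)^0·-1^1·+1^-1 = -1.
(a,b)_2: α=-8, β=-6; u≡5, v≡1 (mod 8); ε(u)ε(v)=0·0, αω(v)=-8·0, βω(u)=-6·1; sum ≡ 0  ⇒  +1.
(a,b)_19: α=5, u≡17; β=7, v≡12 (mod 19); (17|19)=+1, (12|19)=-1; sign (−1)^1·+1^7·-1^5 = +1.
(a,b)_11: α=-6, u≡8; β=-6, v≡1 (mod 11); (8|11)=-1, (1|11)=+1; sign (−1)^0·-1^-6·+1^-6 = +1.
(a,b)_∞: sgn(-2755)=−, sgn(-2979865855)=−, so -1.
(a,b)_37: α=2, u≡17; β=3, v≡35 (mod 37); (17|37)=-1, (35|37)=-1; sign (−1)^0·-1^3·-1^2 = -1.
(a,b)_3: α=10, u≡2; β=6, v≡2 (mod 3); (2|3)=-1, (2|3)=-1; sign (−1)^0·-1^6·-1^10 = +1.
(a,b)_5: α=3, u≡4; β=1, v≡1 (mod 5); (4|5)=+1, (1|5)=+1; sign (−1)^0·+1^1·+1^3 = +1.
(a,b)_23: α=2, u≡19; β=3, v≡13 (mod 23); (19|23)=-1, (13|23)=+1; sign (−1)^0·-1^3·+1^2 = -1.
(a,b)_41: α=2, u≡2; β=3, v≡36 (mod 41); (2|41)=+1, (36|41)=+1; sign (−1)^0·+1^3·+1^2 = +1.
(a,b)_13: α=2, u≡12; β=0, v≡5 (mod 13); (12|13)=+1, (5|13)=-1; sign (−1)^0·+1^0·-1^2 = +1.
Ram(-2755, -2979865855) = {23, 29, 37, ∞}; no ℚ_23-point on the conic.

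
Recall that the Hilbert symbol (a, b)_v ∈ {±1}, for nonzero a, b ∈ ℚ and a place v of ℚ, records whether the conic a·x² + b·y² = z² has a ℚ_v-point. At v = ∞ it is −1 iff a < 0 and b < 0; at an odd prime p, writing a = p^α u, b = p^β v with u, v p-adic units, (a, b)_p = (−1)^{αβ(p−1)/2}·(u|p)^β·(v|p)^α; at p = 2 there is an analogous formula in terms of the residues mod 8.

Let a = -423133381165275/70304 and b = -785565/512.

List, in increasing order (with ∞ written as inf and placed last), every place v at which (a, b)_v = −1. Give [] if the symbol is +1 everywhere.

(a, b) ≡ (-1326, -330) mod (ℚ^×)²; places V = {2, 3, 5, 11, 13, 17, 23, ∞}.
(a,b)_11: α=4, u≡5; β=1, v≡5 (mod 11); (5|11)=+1, (5|11)=+1; sign (−1)^0·+1^1·+1^4 = +1.
(a,b)_∞: sgn(-1326)=−, sgn(-330)=−, so -1.
(a,b)_5: α=2, u≡1; β=1, v≡1 (mod 5); (1|5)=+1, (1|5)=+1; sign (−1)^0·+1^1·+1^2 = +1.
(a,b)_13: α=-3, u≡2; β=0, v≡5 (mod 13); (2|13)=-1, (5|13)=-1; sign (−1)^0·-1^0·-1^-3 = -1.
(a,b)_23: α=4, u≡6; β=2, v≡17 (mod 23); (6|23)=+1, (17|23)=-1; sign (−1)^0·+1^2·-1^4 = +1.
(a,b)_3: α=5, u≡2; β=3, v≡1 (mod 3); (2|3)=-1, (1|3)=+1; sign (−1)^1·-1^3·+1^5 = +1.
(a,b)_2: α=-5, β=-9; u≡1, v≡3 (mod 8); ε(u)ε(v)=0·1, αω(v)=-5·1, βω(u)=-9·0; sum ≡ 1  ⇒  -1.
(a,b)_17: α=1, u≡12; β=0, v≡11 (mod 17); (12|17)=-1, (11|17)=-1; sign (−1)^0·-1^0·-1^1 = -1.
|Ram(-1326, -330)| = 4, even; anisotropic at {2, 13, 17, ∞}.

[2, 13, 17, inf]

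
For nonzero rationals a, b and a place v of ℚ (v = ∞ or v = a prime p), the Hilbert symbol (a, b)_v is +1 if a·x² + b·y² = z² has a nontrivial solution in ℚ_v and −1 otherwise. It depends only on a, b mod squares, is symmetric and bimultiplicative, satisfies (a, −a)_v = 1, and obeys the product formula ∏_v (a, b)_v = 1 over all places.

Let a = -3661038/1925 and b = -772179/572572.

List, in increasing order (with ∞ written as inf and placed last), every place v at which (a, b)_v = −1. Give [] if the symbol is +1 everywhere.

[2, 3, 23, inf]

Mod squares: a ≡ -4774, b ≡ -14973. Check v ∈ {∞, 2, 3, 5, 7, 11, 13, 19, 23, 31}.
v=7: a=7^-1·(≡2), b=7^-1·(≡5) mod 7; (2|7)=+1, (5|7)=-1; (−1)^{-1·-1·3}·(+1)^-1·(-1)^-1 = +1.
v=5: a=5^-2·(≡1), b=5^0·(≡3) mod 5; (1|5)=+1, (3|5)=-1; (−1)^{-2·0·2}·(+1)^0·(-1)^-2 = +1.
v=23: a=23^0·(≡15), b=23^1·(≡3) mod 23; (15|23)=-1, (3|23)=+1; (−1)^{0·1·11}·(-1)^1·(+1)^0 = -1.
v=3: a=3^10·(≡2), b=3^1·(≡1) mod 3; (2|3)=-1, (1|3)=+1; (−1)^{10·1·1}·(-1)^1·(+1)^10 = -1.
v=13: a=13^0·(≡9), b=13^-2·(≡1) mod 13; (9|13)=+1, (1|13)=+1; (−1)^{0·-2·6}·(+1)^-2·(+1)^0 = +1.
v=2: v_2(a)=1, v_2(b)=-2; units ≡ 5, 3 (mod 8); ε·ε+αω+βω = 0·1+1·1+-2·1 ≡ 1  ⇒  (a,b)_2 = -1.
v=11: a=11^-1·(≡7), b=11^-2·(≡5) mod 11; (7|11)=-1, (5|11)=+1; (−1)^{-1·-2·5}·(-1)^-2·(+1)^-1 = +1.
v=19: a=19^0·(≡12), b=19^2·(≡12) mod 19; (12|19)=-1, (12|19)=-1; (−1)^{0·2·9}·(-1)^2·(-1)^0 = +1.
v=∞: -4774 < 0 and -14973 < 0  ⇒  (a,b)_∞ = -1.
v=31: a=31^1·(≡4), b=31^1·(≡23) mod 31; (4|31)=+1, (23|31)=-1; (−1)^{1·1·15}·(+1)^1·(-1)^1 = +1.
|Ram(-4774, -14973)| = 4, even; anisotropic at {2, 3, 23, ∞}.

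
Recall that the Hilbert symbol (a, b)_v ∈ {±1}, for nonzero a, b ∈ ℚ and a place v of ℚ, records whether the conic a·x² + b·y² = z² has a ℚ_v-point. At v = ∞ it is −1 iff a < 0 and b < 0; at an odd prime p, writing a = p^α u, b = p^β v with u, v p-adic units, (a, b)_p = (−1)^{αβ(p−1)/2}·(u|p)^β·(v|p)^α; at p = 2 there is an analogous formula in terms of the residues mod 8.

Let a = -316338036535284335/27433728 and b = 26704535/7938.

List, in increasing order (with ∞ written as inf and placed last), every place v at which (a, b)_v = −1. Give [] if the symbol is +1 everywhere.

[23, 29]

(a, b) ≡ (-10005, 1870) mod (ℚ^×)²; places V = {2, 3, 5, 7, 11, 13, 17, 23, 29, 31, ∞}.
(a,b)_7: α=-2, u≡6; β=-2, v≡4 (mod 7); (6|7)=-1, (4|7)=+1; sign (−1)^0·-1^-2·+1^-2 = +1.
(a,b)_29: α=1, u≡21; β=0, v≡18 (mod 29); (21|29)=-1, (18|29)=-1; sign (−1)^0·-1^0·-1^1 = -1.
(a,b)_13: α=8, u≡8; β=4, v≡8 (mod 13); (8|13)=-1, (8|13)=-1; sign (−1)^0·-1^4·-1^8 = +1.
(a,b)_31: α=2, u≡25; β=0, v≡25 (mod 31); (25|31)=+1, (25|31)=+1; sign (−1)^0·+1^0·+1^2 = +1.
(a,b)_23: α=1, u≡8; β=0, v≡21 (mod 23); (8|23)=+1, (21|23)=-1; sign (−1)^0·+1^0·-1^1 = -1.
(a,b)_11: α=2, u≡3; β=1, v≡1 (mod 11); (3|11)=+1, (1|11)=+1; sign (−1)^0·+1^1·+1^2 = +1.
(a,b)_3: α=-7, u≡1; β=-4, v≡1 (mod 3); (1|3)=+1, (1|3)=+1; sign (−1)^0·+1^-4·+1^-7 = +1.
(a,b)_17: α=0, u≡4; β=1, v≡13 (mod 17); (4|17)=+1, (13|17)=+1; sign (−1)^0·+1^1·+1^0 = +1.
(a,b)_2: α=-8, β=-1; u≡3, v≡7 (mod 8); ε(u)ε(v)=1·1, αω(v)=-8·0, βω(u)=-1·1; sum ≡ 0  ⇒  +1.
(a,b)_5: α=1, u≡1; β=1, v≡4 (mod 5); (1|5)=+1, (4|5)=+1; sign (−1)^0·+1^1·+1^1 = +1.
(a,b)_∞: sgn(-10005)=−, sgn(1870)=+, so +1.
Ram(-10005, 1870) = {23, 29}; no ℚ_23-point on the conic.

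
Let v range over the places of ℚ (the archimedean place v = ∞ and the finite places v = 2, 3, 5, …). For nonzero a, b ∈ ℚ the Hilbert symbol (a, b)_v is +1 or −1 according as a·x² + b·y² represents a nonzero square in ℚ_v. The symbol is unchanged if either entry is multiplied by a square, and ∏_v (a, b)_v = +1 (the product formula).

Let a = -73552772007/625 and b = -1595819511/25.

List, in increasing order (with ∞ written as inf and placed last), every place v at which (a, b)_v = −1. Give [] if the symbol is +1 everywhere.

[3, 11, 13, inf]

Mod squares: a ≡ -286143, b ≡ -8671. Check v ∈ {∞, 2, 3, 5, 11, 13, 23, 29}.
v=5: a=5^-4·(≡3), b=5^-2·(≡4) mod 5; (3|5)=-1, (4|5)=+1; (−1)^{-4·-2·2}·(-1)^-2·(+1)^-4 = +1.
v=23: a=23^1·(≡12), b=23^1·(≡11) mod 23; (12|23)=+1, (11|23)=-1; (−1)^{1·1·11}·(+1)^1·(-1)^1 = +1.
v=2: v_2(a)=0, v_2(b)=0; units ≡ 1, 1 (mod 8); ε·ε+αω+βω = 0·0+0·0+0·0 ≡ 0  ⇒  (a,b)_2 = +1.
v=29: a=29^1·(≡23), b=29^1·(≡23) mod 29; (23|29)=+1, (23|29)=+1; (−1)^{1·1·14}·(+1)^1·(+1)^1 = +1.
v=∞: -286143 < 0 and -8671 < 0  ⇒  (a,b)_∞ = -1.
v=3: a=3^3·(≡1), b=3^2·(≡2) mod 3; (1|3)=+1, (2|3)=-1; (−1)^{3·2·1}·(+1)^2·(-1)^3 = -1.
v=11: a=11^1·(≡10), b=11^2·(≡8) mod 11; (10|11)=-1, (8|11)=-1; (−1)^{1·2·5}·(-1)^2·(-1)^1 = -1.
v=13: a=13^5·(≡8), b=13^3·(≡1) mod 13; (8|13)=-1, (1|13)=+1; (−1)^{5·3·6}·(-1)^3·(+1)^5 = -1.
Ram(-286143, -8671) = {3, 11, 13, ∞}; no ℚ_3-point on the conic.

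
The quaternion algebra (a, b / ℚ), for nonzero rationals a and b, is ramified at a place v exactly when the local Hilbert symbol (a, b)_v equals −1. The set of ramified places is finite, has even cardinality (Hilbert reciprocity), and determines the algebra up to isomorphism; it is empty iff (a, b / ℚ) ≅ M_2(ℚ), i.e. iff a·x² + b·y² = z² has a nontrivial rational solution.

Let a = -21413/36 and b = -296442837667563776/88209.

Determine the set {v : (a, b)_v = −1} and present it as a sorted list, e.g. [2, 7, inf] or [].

[2, 19, 23, inf]

(a, b) ≡ (-437, -161) mod (ℚ^×)²; places V = {2, 3, 7, 11, 17, 19, 23, ∞}.
(a,b)_23: α=1, u≡8; β=3, v≡13 (mod 23); (8|23)=+1, (13|23)=+1; sign (−1)^1·+1^3·+1^1 = -1.
(a,b)_2: α=-2, β=8; u≡3, v≡7 (mod 8); ε(u)ε(v)=1·1, αω(v)=-2·0, βω(u)=8·1; sum ≡ 1  ⇒  -1.
(a,b)_11: α=0, u≡5; β=-2, v≡3 (mod 11); (5|11)=+1, (3|11)=+1; sign (−1)^0·+1^-2·+1^0 = +1.
(a,b)_19: α=1, u≡3; β=6, v≡2 (mod 19); (3|19)=-1, (2|19)=-1; sign (−1)^0·-1^6·-1^1 = -1.
(a,b)_3: α=-2, u≡1; β=-6, v≡1 (mod 3); (1|3)=+1, (1|3)=+1; sign (−1)^0·+1^-6·+1^-2 = +1.
(a,b)_∞: sgn(-437)=−, sgn(-161)=−, so -1.
(a,b)_17: α=0, u≡12; β=2, v≡1 (mod 17); (12|17)=-1, (1|17)=+1; sign (−1)^0·-1^2·+1^0 = +1.
(a,b)_7: α=2, u≡4; β=1, v≡3 (mod 7); (4|7)=+1, (3|7)=-1; sign (−1)^0·+1^1·-1^2 = +1.
(-437, -161 / ℚ) ramifies at {2, 19, 23, ∞}: a division algebra.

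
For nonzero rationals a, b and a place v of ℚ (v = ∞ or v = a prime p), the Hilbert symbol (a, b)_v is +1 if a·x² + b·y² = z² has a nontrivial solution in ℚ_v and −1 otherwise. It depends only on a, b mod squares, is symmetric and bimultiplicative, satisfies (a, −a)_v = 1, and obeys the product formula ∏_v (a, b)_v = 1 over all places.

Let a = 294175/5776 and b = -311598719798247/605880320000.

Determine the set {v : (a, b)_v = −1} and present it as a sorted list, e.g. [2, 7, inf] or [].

(a, b) ≡ (7, -14) mod (ℚ^×)²; places V = {2, 3, 5, 7, 19, 41, 43, ∞}.
(a,b)_3: α=0, u≡1; β=8, v≡1 (mod 3); (1|3)=+1, (1|3)=+1; sign (−1)^0·+1^8·+1^0 = +1.
(a,b)_2: α=-4, β=-19; u≡7, v≡1 (mod 8); ε(u)ε(v)=1·0, αω(v)=-4·0, βω(u)=-19·0; sum ≡ 0  ⇒  +1.
(a,b)_∞: sgn(7)=+, sgn(-14)=−, so +1.
(a,b)_5: α=2, u≡2; β=-4, v≡4 (mod 5); (2|5)=-1, (4|5)=+1; sign (−1)^0·-1^-4·+1^2 = +1.
(a,b)_41: α=2, u≡6; β=4, v≡35 (mod 41); (6|41)=-1, (35|41)=-1; sign (−1)^0·-1^4·-1^2 = +1.
(a,b)_7: α=1, u≡4; β=5, v≡3 (mod 7); (4|7)=+1, (3|7)=-1; sign (−1)^1·+1^5·-1^1 = +1.
(a,b)_19: α=-2, u≡7; β=0, v≡9 (mod 19); (7|19)=+1, (9|19)=+1; sign (−1)^0·+1^0·+1^-2 = +1.
(a,b)_43: α=0, u≡7; β=-2, v≡7 (mod 43); (7|43)=-1, (7|43)=-1; sign (−1)^0·-1^-2·-1^0 = +1.
Ram(a, b) = ∅: the form 7·x² + -14·y² − z² is isotropic over every ℚ_v, so by Hasse–Minkowski it is isotropic over ℚ.

[]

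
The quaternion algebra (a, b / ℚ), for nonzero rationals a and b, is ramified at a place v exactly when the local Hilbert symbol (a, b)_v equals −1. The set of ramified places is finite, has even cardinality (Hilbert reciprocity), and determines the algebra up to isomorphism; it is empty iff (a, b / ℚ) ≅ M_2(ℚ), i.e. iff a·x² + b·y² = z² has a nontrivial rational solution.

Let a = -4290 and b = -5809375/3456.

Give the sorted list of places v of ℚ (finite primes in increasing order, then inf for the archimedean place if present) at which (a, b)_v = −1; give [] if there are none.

(a, b) ≡ (-4290, -330) mod (ℚ^×)²; places V = {2, 3, 5, 11, 13, ∞}.
(a,b)_11: α=1, u≡6; β=1, v≡9 (mod 11); (6|11)=-1, (9|11)=+1; sign (−1)^1·-1^1·+1^1 = +1.
(a,b)_5: α=1, u≡2; β=5, v≡1 (mod 5); (2|5)=-1, (1|5)=+1; sign (−1)^0·-1^5·+1^1 = -1.
(a,b)_2: α=1, β=-7; u≡7, v≡3 (mod 8); ε(u)ε(v)=1·1, αω(v)=1·1, βω(u)=-7·0; sum ≡ 0  ⇒  +1.
(a,b)_13: α=1, u≡8; β=2, v≡8 (mod 13); (8|13)=-1, (8|13)=-1; sign (−1)^0·-1^2·-1^1 = -1.
(a,b)_3: α=1, u≡1; β=-3, v≡1 (mod 3); (1|3)=+1, (1|3)=+1; sign (−1)^1·+1^-3·+1^1 = -1.
(a,b)_∞: sgn(-4290)=−, sgn(-330)=−, so -1.
Ram(-4290, -330) = {3, 5, 13, ∞}; no ℚ_3-point on the conic.

[3, 5, 13, inf]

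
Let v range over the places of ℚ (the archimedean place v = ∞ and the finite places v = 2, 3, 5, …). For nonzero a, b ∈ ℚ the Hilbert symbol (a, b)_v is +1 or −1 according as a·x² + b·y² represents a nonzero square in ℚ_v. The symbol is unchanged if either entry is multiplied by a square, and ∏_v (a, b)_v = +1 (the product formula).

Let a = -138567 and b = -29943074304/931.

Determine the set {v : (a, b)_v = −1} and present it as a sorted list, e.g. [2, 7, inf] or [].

[3, 11, 17, inf]

(a, b) ≡ (-138567, -25194) mod (ℚ^×)²; places V = {2, 3, 7, 11, 13, 17, 19, ∞}.
(a,b)_∞: sgn(-138567)=−, sgn(-25194)=−, so -1.
(a,b)_3: α=1, u≡2; β=7, v≡2 (mod 3); (2|3)=-1, (2|3)=-1; sign (−1)^1·-1^7·-1^1 = -1.
(a,b)_2: α=0, β=9; u≡1, v≡3 (mod 8); ε(u)ε(v)=0·1, αω(v)=0·1, βω(u)=9·0; sum ≡ 0  ⇒  +1.
(a,b)_11: α=1, u≡9; β=2, v≡8 (mod 11); (9|11)=+1, (8|11)=-1; sign (−1)^0·+1^2·-1^1 = -1.
(a,b)_19: α=1, u≡3; β=-1, v≡17 (mod 19); (3|19)=-1, (17|19)=+1; sign (−1)^1·-1^-1·+1^1 = +1.
(a,b)_17: α=1, u≡9; β=1, v≡7 (mod 17); (9|17)=+1, (7|17)=-1; sign (−1)^0·+1^1·-1^1 = -1.
(a,b)_13: α=1, u≡1; β=1, v≡9 (mod 13); (1|13)=+1, (9|13)=+1; sign (−1)^0·+1^1·+1^1 = +1.
(a,b)_7: α=0, u≡5; β=-2, v≡5 (mod 7); (5|7)=-1, (5|7)=-1; sign (−1)^0·-1^-2·-1^0 = +1.
|Ram(-138567, -25194)| = 4, even; anisotropic at {3, 11, 17, ∞}.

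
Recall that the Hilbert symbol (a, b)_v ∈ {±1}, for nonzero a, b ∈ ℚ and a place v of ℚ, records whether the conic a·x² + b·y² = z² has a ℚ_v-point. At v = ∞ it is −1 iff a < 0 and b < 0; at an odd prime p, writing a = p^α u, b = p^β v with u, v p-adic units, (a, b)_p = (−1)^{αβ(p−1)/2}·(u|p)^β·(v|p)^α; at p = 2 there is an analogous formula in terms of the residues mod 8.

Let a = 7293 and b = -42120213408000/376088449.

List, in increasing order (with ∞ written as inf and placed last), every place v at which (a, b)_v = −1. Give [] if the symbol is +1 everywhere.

Mod squares: a ≡ 7293, b ≡ -105. Check v ∈ {∞, 2, 3, 5, 7, 11, 13, 17, 29, 41, 43}.
v=7: a=7^0·(≡6), b=7^3·(≡5) mod 7; (6|7)=-1, (5|7)=-1; (−1)^{0·3·3}·(-1)^3·(-1)^0 = -1.
v=3: a=3^1·(≡1), b=3^3·(≡1) mod 3; (1|3)=+1, (1|3)=+1; (−1)^{1·3·1}·(+1)^3·(+1)^1 = -1.
v=5: a=5^0·(≡3), b=5^3·(≡4) mod 5; (3|5)=-1, (4|5)=+1; (−1)^{0·3·2}·(-1)^3·(+1)^0 = -1.
v=29: a=29^0·(≡14), b=29^2·(≡2) mod 29; (14|29)=-1, (2|29)=-1; (−1)^{0·2·14}·(-1)^2·(-1)^0 = +1.
v=∞: 7293 > 0 and -105 < 0  ⇒  (a,b)_∞ = +1.
v=13: a=13^1·(≡2), b=13^2·(≡4) mod 13; (2|13)=-1, (4|13)=+1; (−1)^{1·2·6}·(-1)^2·(+1)^1 = +1.
v=17: a=17^1·(≡4), b=17^0·(≡5) mod 17; (4|17)=+1, (5|17)=-1; (−1)^{1·0·8}·(+1)^0·(-1)^1 = -1.
v=11: a=11^1·(≡3), b=11^-2·(≡1) mod 11; (3|11)=+1, (1|11)=+1; (−1)^{1·-2·5}·(+1)^-2·(+1)^1 = +1.
v=2: v_2(a)=0, v_2(b)=8; units ≡ 5, 7 (mod 8); ε·ε+αω+βω = 0·1+0·0+8·1 ≡ 0  ⇒  (a,b)_2 = +1.
v=43: a=43^0·(≡26), b=43^-2·(≡13) mod 43; (26|43)=-1, (13|43)=+1; (−1)^{0·-2·21}·(-1)^-2·(+1)^0 = +1.
v=41: a=41^0·(≡36), b=41^-2·(≡20) mod 41; (36|41)=+1, (20|41)=+1; (−1)^{0·-2·20}·(+1)^-2·(+1)^0 = +1.
(7293, -105 / ℚ) ramifies at {3, 5, 7, 17}: a division algebra.

[3, 5, 7, 17]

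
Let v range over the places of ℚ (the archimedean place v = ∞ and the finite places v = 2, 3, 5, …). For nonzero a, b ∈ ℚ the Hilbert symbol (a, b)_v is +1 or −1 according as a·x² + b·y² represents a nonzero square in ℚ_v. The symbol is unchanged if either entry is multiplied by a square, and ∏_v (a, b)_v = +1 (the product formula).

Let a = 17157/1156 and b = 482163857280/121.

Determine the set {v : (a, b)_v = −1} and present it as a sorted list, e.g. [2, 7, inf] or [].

[2, 3, 5, 7, 19, 41]

(a, b) ≡ (17157, 17083470) mod (ℚ^×)²; places V = {2, 3, 5, 7, 11, 17, 19, 41, 43, ∞}.
(a,b)_7: α=1, u≡1; β=2, v≡5 (mod 7); (1|7)=+1, (5|7)=-1; sign (−1)^0·+1^2·-1^1 = -1.
(a,b)_41: α=0, u≡28; β=1, v≡22 (mod 41); (28|41)=-1, (22|41)=-1; sign (−1)^0·-1^1·-1^0 = -1.
(a,b)_43: α=1, u≡32; β=1, v≡17 (mod 43); (32|43)=-1, (17|43)=+1; sign (−1)^1·-1^1·+1^1 = +1.
(a,b)_11: α=0, u≡8; β=-2, v≡6 (mod 11); (8|11)=-1, (6|11)=-1; sign (−1)^0·-1^-2·-1^0 = +1.
(a,b)_2: α=-2, β=7; u≡5, v≡7 (mod 8); ε(u)ε(v)=0·1, αω(v)=-2·0, βω(u)=7·1; sum ≡ 1  ⇒  -1.
(a,b)_5: α=0, u≡2; β=1, v≡1 (mod 5); (2|5)=-1, (1|5)=+1; sign (−1)^0·-1^1·+1^0 = -1.
(a,b)_17: α=-2, u≡1; β=1, v≡12 (mod 17); (1|17)=+1, (12|17)=-1; sign (−1)^0·+1^1·-1^-2 = +1.
(a,b)_19: α=1, u≡3; β=1, v≡10 (mod 19); (3|19)=-1, (10|19)=-1; sign (−1)^1·-1^1·-1^1 = -1.
(a,b)_∞: sgn(17157)=+, sgn(17083470)=+, so +1.
(a,b)_3: α=1, u≡1; β=3, v≡1 (mod 3); (1|3)=+1, (1|3)=+1; sign (−1)^1·+1^3·+1^1 = -1.
(17157, 17083470 / ℚ) ramifies at {2, 3, 5, 7, 19, 41}: a division algebra.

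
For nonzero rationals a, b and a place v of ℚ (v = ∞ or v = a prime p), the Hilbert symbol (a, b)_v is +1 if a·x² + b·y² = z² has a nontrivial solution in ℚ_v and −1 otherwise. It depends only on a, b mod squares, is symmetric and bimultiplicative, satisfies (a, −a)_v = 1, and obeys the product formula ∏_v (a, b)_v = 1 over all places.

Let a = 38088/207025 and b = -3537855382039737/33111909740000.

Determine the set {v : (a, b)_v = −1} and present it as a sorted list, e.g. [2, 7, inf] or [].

Mod squares: a ≡ 2, b ≡ -462. Check v ∈ {∞, 2, 3, 5, 7, 11, 13, 23, 37}.
v=37: a=37^0·(≡20), b=37^2·(≡17) mod 37; (20|37)=-1, (17|37)=-1; (−1)^{0·2·18}·(-1)^2·(-1)^0 = +1.
v=13: a=13^-2·(≡8), b=13^-6·(≡2) mod 13; (8|13)=-1, (2|13)=-1; (−1)^{-2·-6·6}·(-1)^-6·(-1)^-2 = +1.
v=5: a=5^-2·(≡3), b=5^-4·(≡2) mod 5; (3|5)=-1, (2|5)=-1; (−1)^{-2·-4·2}·(-1)^-4·(-1)^-2 = +1.
v=11: a=11^0·(≡10), b=11^1·(≡6) mod 11; (10|11)=-1, (6|11)=-1; (−1)^{0·1·5}·(-1)^1·(-1)^0 = -1.
v=2: v_2(a)=3, v_2(b)=-5; units ≡ 1, 1 (mod 8); ε·ε+αω+βω = 0·0+3·0+-5·0 ≡ 0  ⇒  (a,b)_2 = +1.
v=7: a=7^-2·(≡2), b=7^-3·(≡4) mod 7; (2|7)=+1, (4|7)=+1; (−1)^{-2·-3·3}·(+1)^-3·(+1)^-2 = +1.
v=3: a=3^2·(≡2), b=3^1·(≡2) mod 3; (2|3)=-1, (2|3)=-1; (−1)^{2·1·1}·(-1)^1·(-1)^2 = -1.
v=∞: 2 > 0 and -462 < 0  ⇒  (a,b)_∞ = +1.
v=23: a=23^2·(≡13), b=23^8·(≡22) mod 23; (13|23)=+1, (22|23)=-1; (−1)^{2·8·11}·(+1)^8·(-1)^2 = +1.
(2, -462 / ℚ) ramifies at {3, 11}: a division algebra.

[3, 11]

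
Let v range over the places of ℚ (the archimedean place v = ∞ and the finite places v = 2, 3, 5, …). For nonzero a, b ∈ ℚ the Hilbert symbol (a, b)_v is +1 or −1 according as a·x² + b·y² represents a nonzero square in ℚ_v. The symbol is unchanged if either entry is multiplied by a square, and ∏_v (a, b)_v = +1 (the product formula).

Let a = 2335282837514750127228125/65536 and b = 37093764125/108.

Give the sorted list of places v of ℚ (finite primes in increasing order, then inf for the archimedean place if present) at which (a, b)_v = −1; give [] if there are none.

Mod squares: a ≡ 17765, b ≡ 53295. Check v ∈ {∞, 2, 3, 5, 11, 17, 19}.
v=11: a=11^1·(≡1), b=11^1·(≡5) mod 11; (1|11)=+1, (5|11)=+1; (−1)^{1·1·5}·(+1)^1·(+1)^1 = -1.
v=17: a=17^13·(≡8), b=17^5·(≡5) mod 17; (8|17)=+1, (5|17)=-1; (−1)^{13·5·8}·(+1)^5·(-1)^13 = -1.
v=3: a=3^0·(≡2), b=3^-3·(≡2) mod 3; (2|3)=-1, (2|3)=-1; (−1)^{0·-3·1}·(-1)^-3·(-1)^0 = -1.
v=19: a=19^3·(≡9), b=19^1·(≡12) mod 19; (9|19)=+1, (12|19)=-1; (−1)^{3·1·9}·(+1)^1·(-1)^3 = +1.
v=5: a=5^5·(≡3), b=5^3·(≡1) mod 5; (3|5)=-1, (1|5)=+1; (−1)^{5·3·2}·(-1)^3·(+1)^5 = -1.
v=2: v_2(a)=-16, v_2(b)=-2; units ≡ 5, 7 (mod 8); ε·ε+αω+βω = 0·1+-16·0+-2·1 ≡ 0  ⇒  (a,b)_2 = +1.
v=∞: 17765 > 0 and 53295 > 0  ⇒  (a,b)_∞ = +1.
|Ram(17765, 53295)| = 4, even; anisotropic at {3, 5, 11, 17}.

[3, 5, 11, 17]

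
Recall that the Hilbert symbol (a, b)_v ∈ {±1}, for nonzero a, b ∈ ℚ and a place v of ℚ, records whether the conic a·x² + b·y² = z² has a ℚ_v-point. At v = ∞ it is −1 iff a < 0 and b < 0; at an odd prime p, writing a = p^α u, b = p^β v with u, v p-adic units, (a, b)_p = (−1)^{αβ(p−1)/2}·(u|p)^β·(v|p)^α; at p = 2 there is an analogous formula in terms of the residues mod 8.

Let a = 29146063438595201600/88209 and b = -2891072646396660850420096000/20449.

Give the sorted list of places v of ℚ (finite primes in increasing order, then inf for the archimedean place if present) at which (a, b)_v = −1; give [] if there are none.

(a, b) ≡ (41, -254180935) mod (ℚ^×)²; places V = {2, 3, 5, 11, 13, 17, 23, 31, 37, 41, 47, ∞}.
(a,b)_41: α=1, u≡25; β=1, v≡38 (mod 41); (25|41)=+1, (38|41)=-1; sign (−1)^0·+1^1·-1^1 = -1.
(a,b)_11: α=-2, u≡6; β=-2, v≡5 (mod 11); (6|11)=-1, (5|11)=+1; sign (−1)^0·-1^-2·+1^-2 = +1.
(a,b)_5: α=2, u≡1; β=3, v≡3 (mod 5); (1|5)=+1, (3|5)=-1; sign (−1)^0·+1^3·-1^2 = +1.
(a,b)_3: α=-6, u≡2; β=0, v≡2 (mod 3); (2|3)=-1, (2|3)=-1; sign (−1)^0·-1^0·-1^-6 = +1.
(a,b)_31: α=2, u≡16; β=3, v≡21 (mod 31); (16|31)=+1, (21|31)=-1; sign (−1)^0·+1^3·-1^2 = +1.
(a,b)_13: α=0, u≡2; β=-2, v≡2 (mod 13); (2|13)=-1, (2|13)=-1; sign (−1)^0·-1^-2·-1^0 = +1.
(a,b)_2: α=6, β=10; u≡1, v≡1 (mod 8); ε(u)ε(v)=0·0, αω(v)=6·0, βω(u)=10·0; sum ≡ 0  ⇒  +1.
(a,b)_37: α=2, u≡33; β=3, v≡22 (mod 37); (33|37)=+1, (22|37)=-1; sign (−1)^0·+1^3·-1^2 = +1.
(a,b)_47: α=2, u≡39; β=3, v≡19 (mod 47); (39|47)=-1, (19|47)=-1; sign (−1)^0·-1^3·-1^2 = -1.
(a,b)_∞: sgn(41)=+, sgn(-254180935)=−, so +1.
(a,b)_23: α=2, u≡2; β=3, v≡17 (mod 23); (2|23)=+1, (17|23)=-1; sign (−1)^0·+1^3·-1^2 = +1.
(a,b)_17: α=2, u≡6; β=2, v≡6 (mod 17); (6|17)=-1, (6|17)=-1; sign (−1)^0·-1^2·-1^2 = +1.
Ram(41, -254180935) = {41, 47}; no ℚ_41-point on the conic.

[41, 47]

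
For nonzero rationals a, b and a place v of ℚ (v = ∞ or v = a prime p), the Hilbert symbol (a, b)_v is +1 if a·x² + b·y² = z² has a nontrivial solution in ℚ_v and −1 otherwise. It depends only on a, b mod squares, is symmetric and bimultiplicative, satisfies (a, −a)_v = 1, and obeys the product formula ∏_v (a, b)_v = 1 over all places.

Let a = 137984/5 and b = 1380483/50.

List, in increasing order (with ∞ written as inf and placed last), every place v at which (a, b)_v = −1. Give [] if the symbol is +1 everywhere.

[2, 11]

Mod squares: a ≡ 55, b ≡ 34086. Check v ∈ {∞, 2, 3, 5, 7, 11, 13, 19, 23}.
v=11: a=11^1·(≡3), b=11^0·(≡10) mod 11; (3|11)=+1, (10|11)=-1; (−1)^{1·0·5}·(+1)^0·(-1)^1 = -1.
v=3: a=3^0·(≡1), b=3^5·(≡1) mod 3; (1|3)=+1, (1|3)=+1; (−1)^{0·5·1}·(+1)^5·(+1)^0 = +1.
v=2: v_2(a)=8, v_2(b)=-1; units ≡ 7, 3 (mod 8); ε·ε+αω+βω = 1·1+8·1+-1·0 ≡ 1  ⇒  (a,b)_2 = -1.
v=∞: 55 > 0 and 34086 > 0  ⇒  (a,b)_∞ = +1.
v=13: a=13^0·(≡3), b=13^1·(≡3) mod 13; (3|13)=+1, (3|13)=+1; (−1)^{0·1·6}·(+1)^1·(+1)^0 = +1.
v=23: a=23^0·(≡6), b=23^1·(≡15) mod 23; (6|23)=+1, (15|23)=-1; (−1)^{0·1·11}·(+1)^1·(-1)^0 = +1.
v=19: a=19^0·(≡5), b=19^1·(≡8) mod 19; (5|19)=+1, (8|19)=-1; (−1)^{0·1·9}·(+1)^1·(-1)^0 = +1.
v=7: a=7^2·(≡6), b=7^0·(≡6) mod 7; (6|7)=-1, (6|7)=-1; (−1)^{2·0·3}·(-1)^0·(-1)^2 = +1.
v=5: a=5^-1·(≡4), b=5^-2·(≡4) mod 5; (4|5)=+1, (4|5)=+1; (−1)^{-1·-2·2}·(+1)^-2·(+1)^-1 = +1.
Ram(55, 34086) = {2, 11}; no ℚ_2-point on the conic.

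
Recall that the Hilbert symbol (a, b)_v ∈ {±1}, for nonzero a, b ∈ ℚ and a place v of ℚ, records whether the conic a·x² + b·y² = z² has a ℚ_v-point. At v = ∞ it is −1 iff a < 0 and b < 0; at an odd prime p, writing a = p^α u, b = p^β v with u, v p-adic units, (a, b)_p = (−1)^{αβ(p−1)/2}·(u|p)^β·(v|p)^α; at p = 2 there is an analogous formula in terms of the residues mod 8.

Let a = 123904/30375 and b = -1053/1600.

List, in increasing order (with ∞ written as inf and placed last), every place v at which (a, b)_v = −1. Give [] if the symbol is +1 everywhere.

Mod squares: a ≡ 15, b ≡ -13. Check v ∈ {∞, 2, 3, 5, 11, 13}.
v=∞: 15 > 0 and -13 < 0  ⇒  (a,b)_∞ = +1.
v=5: a=5^-3·(≡3), b=5^-2·(≡3) mod 5; (3|5)=-1, (3|5)=-1; (−1)^{-3·-2·2}·(-1)^-2·(-1)^-3 = -1.
v=11: a=11^2·(≡3), b=11^0·(≡5) mod 11; (3|11)=+1, (5|11)=+1; (−1)^{2·0·5}·(+1)^0·(+1)^2 = +1.
v=13: a=13^0·(≡2), b=13^1·(≡10) mod 13; (2|13)=-1, (10|13)=+1; (−1)^{0·1·6}·(-1)^1·(+1)^0 = -1.
v=2: v_2(a)=10, v_2(b)=-6; units ≡ 7, 3 (mod 8); ε·ε+αω+βω = 1·1+10·1+-6·0 ≡ 1  ⇒  (a,b)_2 = -1.
v=3: a=3^-5·(≡2), b=3^4·(≡2) mod 3; (2|3)=-1, (2|3)=-1; (−1)^{-5·4·1}·(-1)^4·(-1)^-5 = -1.
|Ram(15, -13)| = 4, even; anisotropic at {2, 3, 5, 13}.

[2, 3, 5, 13]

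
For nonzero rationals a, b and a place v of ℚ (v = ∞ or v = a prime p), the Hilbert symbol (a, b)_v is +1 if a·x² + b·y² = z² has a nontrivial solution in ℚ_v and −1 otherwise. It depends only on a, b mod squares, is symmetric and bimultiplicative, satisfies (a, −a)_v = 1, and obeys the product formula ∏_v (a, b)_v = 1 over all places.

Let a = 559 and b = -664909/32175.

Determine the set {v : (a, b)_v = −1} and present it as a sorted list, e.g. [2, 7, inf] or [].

[7, 43]

Mod squares: a ≡ 559, b ≡ -43043. Check v ∈ {∞, 2, 3, 5, 7, 11, 13, 43, 47}.
v=47: a=47^0·(≡42), b=47^2·(≡8) mod 47; (42|47)=+1, (8|47)=+1; (−1)^{0·2·23}·(+1)^2·(+1)^0 = +1.
v=11: a=11^0·(≡9), b=11^-1·(≡3) mod 11; (9|11)=+1, (3|11)=+1; (−1)^{0·-1·5}·(+1)^-1·(+1)^0 = +1.
v=3: a=3^0·(≡1), b=3^-2·(≡1) mod 3; (1|3)=+1, (1|3)=+1; (−1)^{0·-2·1}·(+1)^-2·(+1)^0 = +1.
v=13: a=13^1·(≡4), b=13^-1·(≡3) mod 13; (4|13)=+1, (3|13)=+1; (−1)^{1·-1·6}·(+1)^-1·(+1)^1 = +1.
v=2: v_2(a)=0, v_2(b)=0; units ≡ 7, 5 (mod 8); ε·ε+αω+βω = 1·0+0·1+0·0 ≡ 0  ⇒  (a,b)_2 = +1.
v=7: a=7^0·(≡6), b=7^1·(≡1) mod 7; (6|7)=-1, (1|7)=+1; (−1)^{0·1·3}·(-1)^1·(+1)^0 = -1.
v=∞: 559 > 0 and -43043 < 0  ⇒  (a,b)_∞ = +1.
v=43: a=43^1·(≡13), b=43^1·(≡25) mod 43; (13|43)=+1, (25|43)=+1; (−1)^{1·1·21}·(+1)^1·(+1)^1 = -1.
v=5: a=5^0·(≡4), b=5^-2·(≡3) mod 5; (4|5)=+1, (3|5)=-1; (−1)^{0·-2·2}·(+1)^-2·(-1)^0 = +1.
Ram(559, -43043) = {7, 43}; no ℚ_7-point on the conic.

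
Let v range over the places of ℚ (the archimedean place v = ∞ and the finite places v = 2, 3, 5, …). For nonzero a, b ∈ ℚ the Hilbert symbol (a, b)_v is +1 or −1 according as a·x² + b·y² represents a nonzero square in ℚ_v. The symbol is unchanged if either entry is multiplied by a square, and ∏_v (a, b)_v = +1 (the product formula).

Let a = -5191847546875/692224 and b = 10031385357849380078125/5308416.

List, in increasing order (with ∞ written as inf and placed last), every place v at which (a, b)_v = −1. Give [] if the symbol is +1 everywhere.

[11, 13]

Mod squares: a ≡ -187, b ≡ 13. Check v ∈ {∞, 2, 3, 5, 11, 13, 17, 31, 41, 43}.
v=11: a=11^1·(≡9), b=11^4·(≡6) mod 11; (9|11)=+1, (6|11)=-1; (−1)^{1·4·5}·(+1)^4·(-1)^1 = -1.
v=13: a=13^-2·(≡11), b=13^1·(≡1) mod 13; (11|13)=-1, (1|13)=+1; (−1)^{-2·1·6}·(-1)^1·(+1)^-2 = -1.
v=5: a=5^6·(≡3), b=5^8·(≡3) mod 5; (3|5)=-1, (3|5)=-1; (−1)^{6·8·2}·(-1)^8·(-1)^6 = +1.
v=43: a=43^2·(≡27), b=43^0·(≡40) mod 43; (27|43)=-1, (40|43)=+1; (−1)^{2·0·21}·(-1)^0·(+1)^2 = +1.
v=3: a=3^0·(≡2), b=3^-4·(≡1) mod 3; (2|3)=-1, (1|3)=+1; (−1)^{0·-4·1}·(-1)^-4·(+1)^0 = +1.
v=31: a=31^2·(≡24), b=31^2·(≡15) mod 31; (24|31)=-1, (15|31)=-1; (−1)^{2·2·15}·(-1)^2·(-1)^2 = +1.
v=∞: -187 < 0 and 13 > 0  ⇒  (a,b)_∞ = +1.
v=17: a=17^1·(≡10), b=17^4·(≡4) mod 17; (10|17)=-1, (4|17)=+1; (−1)^{1·4·8}·(-1)^4·(+1)^1 = +1.
v=41: a=41^0·(≡36), b=41^2·(≡28) mod 41; (36|41)=+1, (28|41)=-1; (−1)^{0·2·20}·(+1)^2·(-1)^0 = +1.
v=2: v_2(a)=-12, v_2(b)=-16; units ≡ 5, 5 (mod 8); ε·ε+αω+βω = 0·0+-12·1+-16·1 ≡ 0  ⇒  (a,b)_2 = +1.
(-187, 13 / ℚ) ramifies at {11, 13}: a division algebra.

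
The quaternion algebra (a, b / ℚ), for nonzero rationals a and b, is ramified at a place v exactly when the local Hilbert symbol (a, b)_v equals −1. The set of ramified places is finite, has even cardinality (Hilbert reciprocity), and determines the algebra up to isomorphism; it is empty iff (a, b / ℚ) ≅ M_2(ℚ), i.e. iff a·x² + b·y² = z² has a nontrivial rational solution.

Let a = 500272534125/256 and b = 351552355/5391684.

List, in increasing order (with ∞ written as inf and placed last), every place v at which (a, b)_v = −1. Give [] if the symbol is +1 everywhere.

Mod squares: a ≡ 146965, b ≡ 256795. Check v ∈ {∞, 2, 3, 5, 7, 11, 13, 17, 19, 23, 29, 37, 41, 43}.
v=43: a=43^0·(≡29), b=43^-2·(≡26) mod 43; (29|43)=-1, (26|43)=-1; (−1)^{0·-2·21}·(-1)^-2·(-1)^0 = +1.
v=2: v_2(a)=-8, v_2(b)=-2; units ≡ 5, 3 (mod 8); ε·ε+αω+βω = 0·1+-8·1+-2·1 ≡ 0  ⇒  (a,b)_2 = +1.
v=37: a=37^0·(≡4), b=37^2·(≡18) mod 37; (4|37)=+1, (18|37)=-1; (−1)^{0·2·18}·(+1)^2·(-1)^0 = +1.
v=13: a=13^1·(≡11), b=13^0·(≡2) mod 13; (11|13)=-1, (2|13)=-1; (−1)^{1·0·6}·(-1)^0·(-1)^1 = -1.
v=11: a=11^0·(≡4), b=11^1·(≡4) mod 11; (4|11)=+1, (4|11)=+1; (−1)^{0·1·5}·(+1)^1·(+1)^0 = +1.
v=29: a=29^0·(≡7), b=29^1·(≡15) mod 29; (7|29)=+1, (15|29)=-1; (−1)^{0·1·14}·(+1)^1·(-1)^0 = +1.
v=19: a=19^1·(≡3), b=19^0·(≡3) mod 19; (3|19)=-1, (3|19)=-1; (−1)^{1·0·9}·(-1)^0·(-1)^1 = -1.
v=3: a=3^4·(≡1), b=3^-6·(≡1) mod 3; (1|3)=+1, (1|3)=+1; (−1)^{4·-6·1}·(+1)^-6·(+1)^4 = +1.
v=41: a=41^2·(≡9), b=41^0·(≡26) mod 41; (9|41)=+1, (26|41)=-1; (−1)^{2·0·20}·(+1)^0·(-1)^2 = +1.
v=17: a=17^1·(≡15), b=17^0·(≡6) mod 17; (15|17)=+1, (6|17)=-1; (−1)^{1·0·8}·(+1)^0·(-1)^1 = -1.
v=5: a=5^3·(≡3), b=5^1·(≡4) mod 5; (3|5)=-1, (4|5)=+1; (−1)^{3·1·2}·(-1)^1·(+1)^3 = -1.
v=23: a=23^0·(≡12), b=23^1·(≡5) mod 23; (12|23)=+1, (5|23)=-1; (−1)^{0·1·11}·(+1)^1·(-1)^0 = +1.
v=7: a=7^1·(≡1), b=7^1·(≡5) mod 7; (1|7)=+1, (5|7)=-1; (−1)^{1·1·3}·(+1)^1·(-1)^1 = +1.
v=∞: 146965 > 0 and 256795 > 0  ⇒  (a,b)_∞ = +1.
|Ram(146965, 256795)| = 4, even; anisotropic at {5, 13, 17, 19}.

[5, 13, 17, 19]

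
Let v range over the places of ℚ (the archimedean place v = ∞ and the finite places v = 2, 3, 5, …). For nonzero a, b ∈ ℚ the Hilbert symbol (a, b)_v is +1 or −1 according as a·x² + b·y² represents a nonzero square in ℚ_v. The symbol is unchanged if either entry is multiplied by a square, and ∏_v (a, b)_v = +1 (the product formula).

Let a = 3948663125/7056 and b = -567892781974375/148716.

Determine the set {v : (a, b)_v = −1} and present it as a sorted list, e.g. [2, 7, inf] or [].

[3, 11, 23, 37]

(a, b) ≡ (17501, -554829) mod (ℚ^×)²; places V = {2, 3, 5, 7, 11, 13, 17, 19, 23, 37, 43, ∞}.
(a,b)_3: α=-2, u≡2; β=-7, v≡1 (mod 3); (2|3)=-1, (1|3)=+1; sign (−1)^0·-1^-7·+1^-2 = -1.
(a,b)_2: α=-4, β=-2; u≡5, v≡3 (mod 8); ε(u)ε(v)=0·1, αω(v)=-4·1, βω(u)=-2·1; sum ≡ 0  ⇒  +1.
(a,b)_11: α=1, u≡10; β=1, v≡2 (mod 11); (10|11)=-1, (2|11)=-1; sign (−1)^1·-1^1·-1^1 = -1.
(a,b)_37: α=1, u≡6; β=2, v≡13 (mod 37); (6|37)=-1, (13|37)=-1; sign (−1)^0·-1^2·-1^1 = -1.
(a,b)_∞: sgn(17501)=+, sgn(-554829)=−, so +1.
(a,b)_7: α=-2, u≡2; β=0, v≡3 (mod 7); (2|7)=+1, (3|7)=-1; sign (−1)^0·+1^0·-1^-2 = +1.
(a,b)_17: α=0, u≡8; β=-1, v≡11 (mod 17); (8|17)=+1, (11|17)=-1; sign (−1)^0·+1^-1·-1^0 = +1.
(a,b)_23: α=0, u≡21; β=1, v≡8 (mod 23); (21|23)=-1, (8|23)=+1; sign (−1)^0·-1^1·+1^0 = -1.
(a,b)_43: α=1, u≡20; β=1, v≡23 (mod 43); (20|43)=-1, (23|43)=+1; sign (−1)^1·-1^1·+1^1 = +1.
(a,b)_13: α=0, u≡3; β=2, v≡6 (mod 13); (3|13)=+1, (6|13)=-1; sign (−1)^0·+1^2·-1^0 = +1.
(a,b)_5: α=4, u≡1; β=4, v≡1 (mod 5); (1|5)=+1, (1|5)=+1; sign (−1)^0·+1^4·+1^4 = +1.
(a,b)_19: α=2, u≡13; β=2, v≡17 (mod 19); (13|19)=-1, (17|19)=+1; sign (−1)^0·-1^2·+1^2 = +1.
Ram(17501, -554829) = {3, 11, 23, 37}; no ℚ_3-point on the conic.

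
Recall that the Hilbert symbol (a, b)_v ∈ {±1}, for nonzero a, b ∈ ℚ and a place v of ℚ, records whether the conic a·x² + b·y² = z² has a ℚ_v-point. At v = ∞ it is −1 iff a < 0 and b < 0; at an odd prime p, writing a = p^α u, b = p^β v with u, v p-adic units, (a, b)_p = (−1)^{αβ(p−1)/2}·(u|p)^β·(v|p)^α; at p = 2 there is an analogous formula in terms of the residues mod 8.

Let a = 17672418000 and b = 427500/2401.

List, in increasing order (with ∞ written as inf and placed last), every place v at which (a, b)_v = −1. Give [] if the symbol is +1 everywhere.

[19, 23]

(a, b) ≡ (60605, 19) mod (ℚ^×)²; places V = {2, 3, 5, 7, 17, 19, 23, 31, ∞}.
(a,b)_∞: sgn(60605)=+, sgn(19)=+, so +1.
(a,b)_3: α=6, u≡2; β=2, v≡1 (mod 3); (2|3)=-1, (1|3)=+1; sign (−1)^0·-1^2·+1^6 = +1.
(a,b)_23: α=1, u≡9; β=0, v≡5 (mod 23); (9|23)=+1, (5|23)=-1; sign (−1)^0·+1^0·-1^1 = -1.
(a,b)_2: α=4, β=2; u≡5, v≡3 (mod 8); ε(u)ε(v)=0·1, αω(v)=4·1, βω(u)=2·1; sum ≡ 0  ⇒  +1.
(a,b)_19: α=0, u≡3; β=1, v≡6 (mod 19); (3|19)=-1, (6|19)=+1; sign (−1)^0·-1^1·+1^0 = -1.
(a,b)_17: α=1, u≡5; β=0, v≡13 (mod 17); (5|17)=-1, (13|17)=+1; sign (−1)^0·-1^0·+1^1 = +1.
(a,b)_31: α=1, u≡28; β=0, v≡14 (mod 31); (28|31)=+1, (14|31)=+1; sign (−1)^0·+1^0·+1^1 = +1.
(a,b)_7: α=0, u≡6; β=-4, v≡3 (mod 7); (6|7)=-1, (3|7)=-1; sign (−1)^0·-1^-4·-1^0 = +1.
(a,b)_5: α=3, u≡4; β=4, v≡4 (mod 5); (4|5)=+1, (4|5)=+1; sign (−1)^0·+1^4·+1^3 = +1.
Ram(60605, 19) = {19, 23}; no ℚ_19-point on the conic.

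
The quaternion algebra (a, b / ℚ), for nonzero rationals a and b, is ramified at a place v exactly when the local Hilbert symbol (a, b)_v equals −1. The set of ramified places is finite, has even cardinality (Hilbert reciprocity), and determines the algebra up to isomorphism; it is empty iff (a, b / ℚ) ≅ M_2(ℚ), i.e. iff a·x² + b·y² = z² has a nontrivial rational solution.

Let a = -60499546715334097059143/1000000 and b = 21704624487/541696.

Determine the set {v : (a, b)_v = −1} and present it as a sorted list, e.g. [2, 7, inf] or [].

[13, 31, 43, 47]

(a, b) ≡ (-47, 121303) mod (ℚ^×)²; places V = {2, 3, 5, 7, 13, 23, 29, 31, 43, 47, ∞}.
(a,b)_5: α=-6, u≡3; β=0, v≡2 (mod 5); (3|5)=-1, (2|5)=-1; sign (−1)^0·-1^0·-1^-6 = +1.
(a,b)_43: α=2, u≡29; β=1, v≡20 (mod 43); (29|43)=-1, (20|43)=-1; sign (−1)^0·-1^1·-1^2 = -1.
(a,b)_7: α=4, u≡4; β=1, v≡1 (mod 7); (4|7)=+1, (1|7)=+1; sign (−1)^0·+1^1·+1^4 = +1.
(a,b)_31: α=4, u≡12; β=1, v≡5 (mod 31); (12|31)=-1, (5|31)=+1; sign (−1)^0·-1^1·+1^4 = -1.
(a,b)_23: α=0, u≡21; β=-2, v≡1 (mod 23); (21|23)=-1, (1|23)=+1; sign (−1)^0·-1^-2·+1^0 = +1.
(a,b)_3: α=0, u≡1; β=4, v≡1 (mod 3); (1|3)=+1, (1|3)=+1; sign (−1)^0·+1^4·+1^0 = +1.
(a,b)_∞: sgn(-47)=−, sgn(121303)=+, so +1.
(a,b)_13: α=2, u≡7; β=1, v≡4 (mod 13); (7|13)=-1, (4|13)=+1; sign (−1)^0·-1^1·+1^2 = -1.
(a,b)_47: α=3, u≡26; β=2, v≡45 (mod 47); (26|47)=-1, (45|47)=-1; sign (−1)^0·-1^2·-1^3 = -1.
(a,b)_29: α=2, u≡10; β=0, v≡24 (mod 29); (10|29)=-1, (24|29)=+1; sign (−1)^0·-1^0·+1^2 = +1.
(a,b)_2: α=-6, β=-10; u≡1, v≡7 (mod 8); ε(u)ε(v)=0·1, αω(v)=-6·0, βω(u)=-10·0; sum ≡ 0  ⇒  +1.
(-47, 121303 / ℚ) ramifies at {13, 31, 43, 47}: a division algebra.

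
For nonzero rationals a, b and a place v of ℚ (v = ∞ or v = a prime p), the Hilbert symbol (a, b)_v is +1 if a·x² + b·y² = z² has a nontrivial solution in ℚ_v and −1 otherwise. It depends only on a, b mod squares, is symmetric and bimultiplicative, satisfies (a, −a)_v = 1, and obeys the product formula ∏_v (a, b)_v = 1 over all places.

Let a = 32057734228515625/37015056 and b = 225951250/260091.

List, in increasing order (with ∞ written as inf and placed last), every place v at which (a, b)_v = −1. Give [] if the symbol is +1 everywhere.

(a, b) ≡ (31465, 140182) mod (ℚ^×)²; places V = {2, 3, 5, 7, 13, 17, 19, 29, 31, ∞}.
(a,b)_2: α=-4, β=1; u≡1, v≡3 (mod 8); ε(u)ε(v)=0·1, αω(v)=-4·1, βω(u)=1·0; sum ≡ 0  ⇒  +1.
(a,b)_19: α=2, u≡6; β=-1, v≡17 (mod 19); (6|19)=+1, (17|19)=+1; sign (−1)^0·+1^-1·+1^2 = +1.
(a,b)_5: α=11, u≡2; β=4, v≡2 (mod 5); (2|5)=-1, (2|5)=-1; sign (−1)^0·-1^4·-1^11 = -1.
(a,b)_3: α=-4, u≡1; β=-4, v≡1 (mod 3); (1|3)=+1, (1|3)=+1; sign (−1)^0·+1^-4·+1^-4 = +1.
(a,b)_13: α=-4, u≡5; β=-2, v≡1 (mod 13); (5|13)=-1, (1|13)=+1; sign (−1)^0·-1^-2·+1^-4 = +1.
(a,b)_31: α=1, u≡30; β=1, v≡30 (mod 31); (30|31)=-1, (30|31)=-1; sign (−1)^1·-1^1·-1^1 = -1.
(a,b)_7: α=1, u≡2; β=3, v≡6 (mod 7); (2|7)=+1, (6|7)=-1; sign (−1)^1·+1^3·-1^1 = +1.
(a,b)_29: α=1, u≡10; β=0, v≡22 (mod 29); (10|29)=-1, (22|29)=+1; sign (−1)^0·-1^0·+1^1 = +1.
(a,b)_17: α=2, u≡16; β=1, v≡9 (mod 17); (16|17)=+1, (9|17)=+1; sign (−1)^0·+1^1·+1^2 = +1.
(a,b)_∞: sgn(31465)=+, sgn(140182)=+, so +1.
|Ram(31465, 140182)| = 2, even; anisotropic at {5, 31}.

[5, 31]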